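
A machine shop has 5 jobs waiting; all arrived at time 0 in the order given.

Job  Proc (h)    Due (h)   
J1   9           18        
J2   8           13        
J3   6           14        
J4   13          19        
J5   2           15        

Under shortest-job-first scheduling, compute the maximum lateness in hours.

19

SPT (increasing processing time): J5 J3 J2 J1 J4.
J5: 0→2, due 15, lateness -13
J3: 2→8, due 14, lateness -6
J2: 8→16, due 13, lateness 3
J1: 16→25, due 18, lateness 7
J4: 25→38, due 19, lateness 19
Maximum = 19.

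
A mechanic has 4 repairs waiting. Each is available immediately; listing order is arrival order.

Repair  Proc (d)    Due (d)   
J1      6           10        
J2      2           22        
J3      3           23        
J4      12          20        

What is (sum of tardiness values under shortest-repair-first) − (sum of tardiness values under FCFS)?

1

SPT (increasing processing time): J2 J3 J1 J4.
J2: 0→2, due 22, tardiness 0
J3: 2→5, due 23, tardiness 0
J1: 5→11, due 10, tardiness 1
J4: 11→23, due 20, tardiness 3
Sum = 0+0+1+3 = 4.
FIFO (arrival order): J1 J2 J3 J4.
J1: 0→6, due 10, tardiness 0
J2: 6→8, due 22, tardiness 0
J3: 8→11, due 23, tardiness 0
J4: 11→23, due 20, tardiness 3
Sum = 0+0+0+3 = 3.
Difference = 4 − 3 = 1.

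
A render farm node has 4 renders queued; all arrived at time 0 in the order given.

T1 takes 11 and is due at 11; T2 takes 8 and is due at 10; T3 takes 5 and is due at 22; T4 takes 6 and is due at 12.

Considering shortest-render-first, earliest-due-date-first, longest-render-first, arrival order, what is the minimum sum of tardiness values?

28

SPT (increasing processing time): T3 T4 T2 T1.
T3: 0→5, due 22, tardiness 0
T4: 5→11, due 12, tardiness 0
T2: 11→19, due 10, tardiness 9
T1: 19→30, due 11, tardiness 19
Sum = 0+0+9+19 = 28.
EDD (increasing due date): T2 T1 T4 T3.
T2: 0→8, due 10, tardiness 0
T1: 8→19, due 11, tardiness 8
T4: 19→25, due 12, tardiness 13
T3: 25→30, due 22, tardiness 8
Sum = 0+8+13+8 = 29.
LPT (decreasing processing time): T1 T2 T4 T3.
T1: 0→11, due 11, tardiness 0
T2: 11→19, due 10, tardiness 9
T4: 19→25, due 12, tardiness 13
T3: 25→30, due 22, tardiness 8
Sum = 0+9+13+8 = 30.
FIFO (arrival order): T1 T2 T3 T4.
T1: 0→11, due 11, tardiness 0
T2: 11→19, due 10, tardiness 9
T3: 19→24, due 22, tardiness 2
T4: 24→30, due 12, tardiness 18
Sum = 0+9+2+18 = 29.
SPT 28, EDD 29, LPT 30, FIFO 29 → minimum 28.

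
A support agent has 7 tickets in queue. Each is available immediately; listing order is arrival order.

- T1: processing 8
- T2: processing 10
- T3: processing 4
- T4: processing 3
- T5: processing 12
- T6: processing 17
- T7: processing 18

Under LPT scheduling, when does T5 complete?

47

LPT (decreasing processing time): T7 T6 T5 T2 T1 T3 T4.
T7: 0→18
T6: 18→35
T5: 35→47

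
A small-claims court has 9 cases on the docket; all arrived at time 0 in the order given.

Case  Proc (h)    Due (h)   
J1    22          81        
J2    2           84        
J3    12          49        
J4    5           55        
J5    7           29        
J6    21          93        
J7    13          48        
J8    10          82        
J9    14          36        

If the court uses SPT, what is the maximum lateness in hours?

SPT (increasing processing time): J2 J4 J5 J8 J3 J7 J9 J6 J1.
J2: 0→2, due 84, lateness -82
J4: 2→7, due 55, lateness -48
J5: 7→14, due 29, lateness -15
J8: 14→24, due 82, lateness -58
J3: 24→36, due 49, lateness -13
J7: 36→49, due 48, lateness 1
J9: 49→63, due 36, lateness 27
J6: 63→84, due 93, lateness -9
J1: 84→106, due 81, lateness 25
Maximum = 27.

27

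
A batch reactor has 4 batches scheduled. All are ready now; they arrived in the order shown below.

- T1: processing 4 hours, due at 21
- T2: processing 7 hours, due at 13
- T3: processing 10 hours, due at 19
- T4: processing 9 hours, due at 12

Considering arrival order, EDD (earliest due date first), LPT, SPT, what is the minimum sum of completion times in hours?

FIFO (arrival order): T1 T2 T3 T4.
T1: 0→4
T2: 4→11
T3: 11→21
T4: 21→30
Sum = 4+11+21+30 = 66.
EDD (increasing due date): T4 T2 T3 T1.
T4: 0→9
T2: 9→16
T3: 16→26
T1: 26→30
Sum = 9+16+26+30 = 81.
LPT (decreasing processing time): T3 T4 T2 T1.
T3: 0→10
T4: 10→19
T2: 19→26
T1: 26→30
Sum = 10+19+26+30 = 85.
SPT (increasing processing time): T1 T2 T4 T3.
T1: 0→4
T2: 4→11
T4: 11→20
T3: 20→30
Sum = 4+11+20+30 = 65.
FIFO 66, EDD 81, LPT 85, SPT 65 → minimum 65.

65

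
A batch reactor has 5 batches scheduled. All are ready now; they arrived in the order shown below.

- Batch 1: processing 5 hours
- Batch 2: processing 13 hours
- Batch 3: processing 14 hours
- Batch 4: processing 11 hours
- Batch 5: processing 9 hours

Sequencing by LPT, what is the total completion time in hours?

178

LPT (decreasing processing time): Batch 3 Batch 2 Batch 4 Batch 5 Batch 1.
Batch 3: 0→14
Batch 2: 14→27
Batch 4: 27→38
Batch 5: 38→47
Batch 1: 47→52
Sum = 14+27+38+47+52 = 178.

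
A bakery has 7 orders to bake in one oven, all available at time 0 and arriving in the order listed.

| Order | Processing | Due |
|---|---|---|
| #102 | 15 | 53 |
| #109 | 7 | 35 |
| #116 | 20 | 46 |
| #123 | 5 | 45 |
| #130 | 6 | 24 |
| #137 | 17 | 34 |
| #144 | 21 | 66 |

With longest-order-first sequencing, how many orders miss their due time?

5

LPT (decreasing processing time): #144 #116 #137 #102 #109 #130 #123.
#144: 0→21, due 66, tardiness 0
#116: 21→41, due 46, tardiness 0
#137: 41→58, due 34, tardiness 24
#102: 58→73, due 53, tardiness 20
#109: 73→80, due 35, tardiness 45
#130: 80→86, due 24, tardiness 62
#123: 86→91, due 45, tardiness 46
Late orders: 5.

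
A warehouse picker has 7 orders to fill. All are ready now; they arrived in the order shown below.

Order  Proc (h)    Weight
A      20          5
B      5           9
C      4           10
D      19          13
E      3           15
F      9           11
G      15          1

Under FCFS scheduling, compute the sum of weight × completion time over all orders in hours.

2739

FIFO (arrival order): A B C D E F G.
A: finishes 20, weight 5, w·C = 100
B: finishes 25, weight 9, w·C = 225
C: finishes 29, weight 10, w·C = 290
D: finishes 48, weight 13, w·C = 624
E: finishes 51, weight 15, w·C = 765
F: finishes 60, weight 11, w·C = 660
G: finishes 75, weight 1, w·C = 75
Sum = 100+225+290+624+765+660+75 = 2739.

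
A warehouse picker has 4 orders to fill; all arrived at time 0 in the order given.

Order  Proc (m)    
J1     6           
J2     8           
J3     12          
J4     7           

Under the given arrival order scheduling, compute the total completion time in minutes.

FIFO (arrival order): J1 J2 J3 J4.
J1: 0→6
J2: 6→14
J3: 14→26
J4: 26→33
Sum = 6+14+26+33 = 79.

79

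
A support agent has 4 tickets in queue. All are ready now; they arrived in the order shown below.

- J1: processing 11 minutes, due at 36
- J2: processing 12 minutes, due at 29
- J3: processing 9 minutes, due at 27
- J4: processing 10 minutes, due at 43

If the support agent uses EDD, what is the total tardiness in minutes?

0

EDD (increasing due date): J3 J2 J1 J4.
J3: 0→9, due 27, tardiness 0
J2: 9→21, due 29, tardiness 0
J1: 21→32, due 36, tardiness 0
J4: 32→42, due 43, tardiness 0
Sum = 0+0+0+0 = 0.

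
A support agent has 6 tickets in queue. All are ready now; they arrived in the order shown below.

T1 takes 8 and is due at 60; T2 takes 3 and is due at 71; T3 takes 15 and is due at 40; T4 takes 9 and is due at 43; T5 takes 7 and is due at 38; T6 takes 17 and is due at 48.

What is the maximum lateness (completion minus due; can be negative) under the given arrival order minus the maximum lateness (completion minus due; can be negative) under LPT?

FIFO (arrival order): T1 T2 T3 T4 T5 T6.
T1: 0→8, due 60, lateness -52
T2: 8→11, due 71, lateness -60
T3: 11→26, due 40, lateness -14
T4: 26→35, due 43, lateness -8
T5: 35→42, due 38, lateness 4
T6: 42→59, due 48, lateness 11
Maximum = 11.
LPT (decreasing processing time): T6 T3 T4 T1 T5 T2.
T6: 0→17, due 48, lateness -31
T3: 17→32, due 40, lateness -8
T4: 32→41, due 43, lateness -2
T1: 41→49, due 60, lateness -11
T5: 49→56, due 38, lateness 18
T2: 56→59, due 71, lateness -12
Maximum = 18.
Difference = 11 − 18 = -7.

-7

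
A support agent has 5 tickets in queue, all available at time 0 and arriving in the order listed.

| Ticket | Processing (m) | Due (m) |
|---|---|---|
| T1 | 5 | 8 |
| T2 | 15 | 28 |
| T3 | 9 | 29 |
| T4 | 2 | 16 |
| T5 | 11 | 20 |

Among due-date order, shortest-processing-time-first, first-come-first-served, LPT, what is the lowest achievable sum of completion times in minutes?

94

EDD (increasing due date): T1 T4 T5 T2 T3.
T1: 0→5
T4: 5→7
T5: 7→18
T2: 18→33
T3: 33→42
Sum = 5+7+18+33+42 = 105.
SPT (increasing processing time): T4 T1 T3 T5 T2.
T4: 0→2
T1: 2→7
T3: 7→16
T5: 16→27
T2: 27→42
Sum = 2+7+16+27+42 = 94.
FIFO (arrival order): T1 T2 T3 T4 T5.
T1: 0→5
T2: 5→20
T3: 20→29
T4: 29→31
T5: 31→42
Sum = 5+20+29+31+42 = 127.
LPT (decreasing processing time): T2 T5 T3 T1 T4.
T2: 0→15
T5: 15→26
T3: 26→35
T1: 35→40
T4: 40→42
Sum = 15+26+35+40+42 = 158.
EDD 105, SPT 94, FIFO 127, LPT 158 → minimum 94.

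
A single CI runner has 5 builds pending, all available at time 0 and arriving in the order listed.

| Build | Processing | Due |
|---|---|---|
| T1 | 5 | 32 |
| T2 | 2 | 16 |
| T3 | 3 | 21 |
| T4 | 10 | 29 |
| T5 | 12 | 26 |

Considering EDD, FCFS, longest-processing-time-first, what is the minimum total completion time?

74

EDD (increasing due date): T2 T3 T5 T4 T1.
T2: 0→2
T3: 2→5
T5: 5→17
T4: 17→27
T1: 27→32
Sum = 2+5+17+27+32 = 83.
FIFO (arrival order): T1 T2 T3 T4 T5.
T1: 0→5
T2: 5→7
T3: 7→10
T4: 10→20
T5: 20→32
Sum = 5+7+10+20+32 = 74.
LPT (decreasing processing time): T5 T4 T1 T3 T2.
T5: 0→12
T4: 12→22
T1: 22→27
T3: 27→30
T2: 30→32
Sum = 12+22+27+30+32 = 123.
EDD 83, FIFO 74, LPT 123 → minimum 74.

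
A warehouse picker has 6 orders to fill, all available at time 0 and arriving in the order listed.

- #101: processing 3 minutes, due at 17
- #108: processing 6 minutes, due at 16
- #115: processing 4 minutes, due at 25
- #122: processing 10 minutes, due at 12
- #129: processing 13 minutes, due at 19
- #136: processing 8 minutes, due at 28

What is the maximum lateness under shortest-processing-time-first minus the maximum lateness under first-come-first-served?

8

SPT (increasing processing time): #101 #115 #108 #136 #122 #129.
#101: 0→3, due 17, lateness -14
#115: 3→7, due 25, lateness -18
#108: 7→13, due 16, lateness -3
#136: 13→21, due 28, lateness -7
#122: 21→31, due 12, lateness 19
#129: 31→44, due 19, lateness 25
Maximum = 25.
FIFO (arrival order): #101 #108 #115 #122 #129 #136.
#101: 0→3, due 17, lateness -14
#108: 3→9, due 16, lateness -7
#115: 9→13, due 25, lateness -12
#122: 13→23, due 12, lateness 11
#129: 23→36, due 19, lateness 17
#136: 36→44, due 28, lateness 16
Maximum = 17.
Difference = 25 − 17 = 8.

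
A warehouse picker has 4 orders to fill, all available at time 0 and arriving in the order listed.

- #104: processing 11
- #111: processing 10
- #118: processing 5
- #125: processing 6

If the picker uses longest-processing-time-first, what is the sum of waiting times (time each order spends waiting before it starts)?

LPT (decreasing processing time): #104 #111 #125 #118.
#104: waits 0, runs 0→11
#111: waits 11, runs 11→21
#125: waits 21, runs 21→27
#118: waits 27, runs 27→32
Sum = 0+11+21+27 = 59.

59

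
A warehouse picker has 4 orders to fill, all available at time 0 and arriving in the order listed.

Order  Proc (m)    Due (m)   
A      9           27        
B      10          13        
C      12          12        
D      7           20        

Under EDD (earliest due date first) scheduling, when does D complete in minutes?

EDD (increasing due date): C B D A.
C: 0→12
B: 12→22
D: 22→29

29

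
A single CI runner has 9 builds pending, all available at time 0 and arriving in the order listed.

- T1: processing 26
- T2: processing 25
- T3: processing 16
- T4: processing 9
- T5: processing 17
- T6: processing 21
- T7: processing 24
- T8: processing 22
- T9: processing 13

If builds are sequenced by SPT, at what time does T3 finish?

SPT (increasing processing time): T4 T9 T3 T5 T6 T8 T7 T2 T1.
T4: 0→9
T9: 9→22
T3: 22→38

38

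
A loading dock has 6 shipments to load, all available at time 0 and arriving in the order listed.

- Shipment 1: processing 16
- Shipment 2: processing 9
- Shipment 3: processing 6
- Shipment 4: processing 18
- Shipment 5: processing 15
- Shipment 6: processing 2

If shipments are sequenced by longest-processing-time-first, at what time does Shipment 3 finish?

LPT (decreasing processing time): Shipment 4 Shipment 1 Shipment 5 Shipment 2 Shipment 3 Shipment 6.
Shipment 4: 0→18
Shipment 1: 18→34
Shipment 5: 34→49
Shipment 2: 49→58
Shipment 3: 58→64

64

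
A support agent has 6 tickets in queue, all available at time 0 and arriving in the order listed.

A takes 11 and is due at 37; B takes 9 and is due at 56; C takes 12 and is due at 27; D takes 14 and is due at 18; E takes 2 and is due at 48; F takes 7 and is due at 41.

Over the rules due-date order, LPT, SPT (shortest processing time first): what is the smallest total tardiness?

3

EDD (increasing due date): D C A F E B.
D: 0→14, due 18, tardiness 0
C: 14→26, due 27, tardiness 0
A: 26→37, due 37, tardiness 0
F: 37→44, due 41, tardiness 3
E: 44→46, due 48, tardiness 0
B: 46→55, due 56, tardiness 0
Sum = 0+0+0+3+0+0 = 3.
LPT (decreasing processing time): D C A B F E.
D: 0→14, due 18, tardiness 0
C: 14→26, due 27, tardiness 0
A: 26→37, due 37, tardiness 0
B: 37→46, due 56, tardiness 0
F: 46→53, due 41, tardiness 12
E: 53→55, due 48, tardiness 7
Sum = 0+0+0+0+12+7 = 19.
SPT (increasing processing time): E F B A C D.
E: 0→2, due 48, tardiness 0
F: 2→9, due 41, tardiness 0
B: 9→18, due 56, tardiness 0
A: 18→29, due 37, tardiness 0
C: 29→41, due 27, tardiness 14
D: 41→55, due 18, tardiness 37
Sum = 0+0+0+0+14+37 = 51.
EDD 3, LPT 19, SPT 51 → minimum 3.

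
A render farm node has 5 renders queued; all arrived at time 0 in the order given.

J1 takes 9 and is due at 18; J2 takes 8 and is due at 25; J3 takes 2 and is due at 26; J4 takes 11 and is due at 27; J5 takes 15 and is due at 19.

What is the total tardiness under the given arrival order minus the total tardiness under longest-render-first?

FIFO (arrival order): J1 J2 J3 J4 J5.
J1: 0→9, due 18, tardiness 0
J2: 9→17, due 25, tardiness 0
J3: 17→19, due 26, tardiness 0
J4: 19→30, due 27, tardiness 3
J5: 30→45, due 19, tardiness 26
Sum = 0+0+0+3+26 = 29.
LPT (decreasing processing time): J5 J4 J1 J2 J3.
J5: 0→15, due 19, tardiness 0
J4: 15→26, due 27, tardiness 0
J1: 26→35, due 18, tardiness 17
J2: 35→43, due 25, tardiness 18
J3: 43→45, due 26, tardiness 19
Sum = 0+0+17+18+19 = 54.
Difference = 29 − 54 = -25.

-25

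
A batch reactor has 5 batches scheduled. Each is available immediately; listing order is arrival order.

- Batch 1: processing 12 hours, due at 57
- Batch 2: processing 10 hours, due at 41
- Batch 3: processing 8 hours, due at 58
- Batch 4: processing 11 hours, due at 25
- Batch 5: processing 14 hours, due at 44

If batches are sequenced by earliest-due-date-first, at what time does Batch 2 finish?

EDD (increasing due date): Batch 4 Batch 2 Batch 5 Batch 1 Batch 3.
Batch 4: 0→11
Batch 2: 11→21

21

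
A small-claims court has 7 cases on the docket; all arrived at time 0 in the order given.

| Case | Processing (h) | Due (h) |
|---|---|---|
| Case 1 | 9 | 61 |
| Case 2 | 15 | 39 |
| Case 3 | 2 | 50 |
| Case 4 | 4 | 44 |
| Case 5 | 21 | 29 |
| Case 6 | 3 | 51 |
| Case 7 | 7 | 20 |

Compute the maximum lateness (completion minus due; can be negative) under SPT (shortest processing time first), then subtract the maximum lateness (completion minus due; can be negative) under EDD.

SPT (increasing processing time): Case 3 Case 6 Case 4 Case 7 Case 1 Case 2 Case 5.
Case 3: 0→2, due 50, lateness -48
Case 6: 2→5, due 51, lateness -46
Case 4: 5→9, due 44, lateness -35
Case 7: 9→16, due 20, lateness -4
Case 1: 16→25, due 61, lateness -36
Case 2: 25→40, due 39, lateness 1
Case 5: 40→61, due 29, lateness 32
Maximum = 32.
EDD (increasing due date): Case 7 Case 5 Case 2 Case 4 Case 3 Case 6 Case 1.
Case 7: 0→7, due 20, lateness -13
Case 5: 7→28, due 29, lateness -1
Case 2: 28→43, due 39, lateness 4
Case 4: 43→47, due 44, lateness 3
Case 3: 47→49, due 50, lateness -1
Case 6: 49→52, due 51, lateness 1
Case 1: 52→61, due 61, lateness 0
Maximum = 4.
Difference = 32 − 4 = 28.

28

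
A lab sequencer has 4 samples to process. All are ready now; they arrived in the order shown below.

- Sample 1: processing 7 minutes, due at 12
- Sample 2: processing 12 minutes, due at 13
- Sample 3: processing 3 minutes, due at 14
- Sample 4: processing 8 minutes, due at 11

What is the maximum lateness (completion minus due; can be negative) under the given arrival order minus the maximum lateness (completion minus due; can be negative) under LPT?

3

FIFO (arrival order): Sample 1 Sample 2 Sample 3 Sample 4.
Sample 1: 0→7, due 12, lateness -5
Sample 2: 7→19, due 13, lateness 6
Sample 3: 19→22, due 14, lateness 8
Sample 4: 22→30, due 11, lateness 19
Maximum = 19.
LPT (decreasing processing time): Sample 2 Sample 4 Sample 1 Sample 3.
Sample 2: 0→12, due 13, lateness -1
Sample 4: 12→20, due 11, lateness 9
Sample 1: 20→27, due 12, lateness 15
Sample 3: 27→30, due 14, lateness 16
Maximum = 16.
Difference = 19 − 16 = 3.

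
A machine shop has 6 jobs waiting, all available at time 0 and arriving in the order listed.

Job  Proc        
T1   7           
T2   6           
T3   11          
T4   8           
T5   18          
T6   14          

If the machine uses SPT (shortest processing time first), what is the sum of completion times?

182

SPT (increasing processing time): T2 T1 T4 T3 T6 T5.
T2: 0→6
T1: 6→13
T4: 13→21
T3: 21→32
T6: 32→46
T5: 46→64
Sum = 6+13+21+32+46+64 = 182.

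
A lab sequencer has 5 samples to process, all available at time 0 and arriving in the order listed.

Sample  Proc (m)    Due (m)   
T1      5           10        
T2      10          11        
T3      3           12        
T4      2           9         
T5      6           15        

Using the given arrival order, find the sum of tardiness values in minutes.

32

FIFO (arrival order): T1 T2 T3 T4 T5.
T1: 0→5, due 10, tardiness 0
T2: 5→15, due 11, tardiness 4
T3: 15→18, due 12, tardiness 6
T4: 18→20, due 9, tardiness 11
T5: 20→26, due 15, tardiness 11
Sum = 0+4+6+11+11 = 32.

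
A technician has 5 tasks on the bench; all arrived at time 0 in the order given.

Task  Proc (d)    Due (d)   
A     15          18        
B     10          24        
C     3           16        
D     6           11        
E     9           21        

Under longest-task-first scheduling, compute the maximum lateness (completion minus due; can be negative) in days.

LPT (decreasing processing time): A B E D C.
A: 0→15, due 18, lateness -3
B: 15→25, due 24, lateness 1
E: 25→34, due 21, lateness 13
D: 34→40, due 11, lateness 29
C: 40→43, due 16, lateness 27
Maximum = 29.

29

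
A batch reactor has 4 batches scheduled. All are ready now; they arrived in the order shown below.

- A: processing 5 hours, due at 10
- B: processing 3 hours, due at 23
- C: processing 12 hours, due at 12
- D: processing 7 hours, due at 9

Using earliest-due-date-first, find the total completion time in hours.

EDD (increasing due date): D A C B.
D: 0→7
A: 7→12
C: 12→24
B: 24→27
Sum = 7+12+24+27 = 70.

70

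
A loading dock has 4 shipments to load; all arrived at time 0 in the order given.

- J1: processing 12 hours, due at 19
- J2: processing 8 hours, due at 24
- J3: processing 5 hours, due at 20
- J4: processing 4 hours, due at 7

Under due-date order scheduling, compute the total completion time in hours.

70

EDD (increasing due date): J4 J1 J3 J2.
J4: 0→4
J1: 4→16
J3: 16→21
J2: 21→29
Sum = 4+16+21+29 = 70.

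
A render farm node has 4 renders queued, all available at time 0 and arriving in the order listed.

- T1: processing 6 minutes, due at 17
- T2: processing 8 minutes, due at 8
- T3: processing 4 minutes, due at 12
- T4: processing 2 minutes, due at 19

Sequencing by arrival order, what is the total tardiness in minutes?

FIFO (arrival order): T1 T2 T3 T4.
T1: 0→6, due 17, tardiness 0
T2: 6→14, due 8, tardiness 6
T3: 14→18, due 12, tardiness 6
T4: 18→20, due 19, tardiness 1
Sum = 0+6+6+1 = 13.

13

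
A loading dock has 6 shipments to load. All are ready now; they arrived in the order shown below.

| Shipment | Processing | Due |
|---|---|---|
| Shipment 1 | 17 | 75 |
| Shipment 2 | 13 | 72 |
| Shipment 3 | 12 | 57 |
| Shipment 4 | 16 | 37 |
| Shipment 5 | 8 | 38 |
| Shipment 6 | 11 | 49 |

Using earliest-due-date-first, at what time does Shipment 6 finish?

EDD (increasing due date): Shipment 4 Shipment 5 Shipment 6 Shipment 3 Shipment 2 Shipment 1.
Shipment 4: 0→16
Shipment 5: 16→24
Shipment 6: 24→35

35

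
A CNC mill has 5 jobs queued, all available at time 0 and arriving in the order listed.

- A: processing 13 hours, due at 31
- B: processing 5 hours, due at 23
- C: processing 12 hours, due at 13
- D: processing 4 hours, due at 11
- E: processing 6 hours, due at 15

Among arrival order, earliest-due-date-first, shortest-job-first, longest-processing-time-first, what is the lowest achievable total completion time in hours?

95

FIFO (arrival order): A B C D E.
A: 0→13
B: 13→18
C: 18→30
D: 30→34
E: 34→40
Sum = 13+18+30+34+40 = 135.
EDD (increasing due date): D C E B A.
D: 0→4
C: 4→16
E: 16→22
B: 22→27
A: 27→40
Sum = 4+16+22+27+40 = 109.
SPT (increasing processing time): D B E C A.
D: 0→4
B: 4→9
E: 9→15
C: 15→27
A: 27→40
Sum = 4+9+15+27+40 = 95.
LPT (decreasing processing time): A C E B D.
A: 0→13
C: 13→25
E: 25→31
B: 31→36
D: 36→40
Sum = 13+25+31+36+40 = 145.
FIFO 135, EDD 109, SPT 95, LPT 145 → minimum 95.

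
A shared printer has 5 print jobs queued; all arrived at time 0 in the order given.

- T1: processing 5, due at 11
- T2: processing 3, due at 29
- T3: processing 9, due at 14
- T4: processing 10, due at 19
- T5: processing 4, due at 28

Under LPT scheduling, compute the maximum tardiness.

LPT (decreasing processing time): T4 T3 T1 T5 T2.
T4: 0→10, due 19, tardiness 0
T3: 10→19, due 14, tardiness 5
T1: 19→24, due 11, tardiness 13
T5: 24→28, due 28, tardiness 0
T2: 28→31, due 29, tardiness 2
Maximum = 13.

13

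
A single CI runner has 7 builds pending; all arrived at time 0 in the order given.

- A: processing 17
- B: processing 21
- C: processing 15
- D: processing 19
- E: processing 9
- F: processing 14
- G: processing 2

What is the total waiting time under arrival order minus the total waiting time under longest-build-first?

-15

FIFO (arrival order): A B C D E F G.
A: waits 0, runs 0→17
B: waits 17, runs 17→38
C: waits 38, runs 38→53
D: waits 53, runs 53→72
E: waits 72, runs 72→81
F: waits 81, runs 81→95
G: waits 95, runs 95→97
Sum = 0+17+38+53+72+81+95 = 356.
LPT (decreasing processing time): B D A C F E G.
B: waits 0, runs 0→21
D: waits 21, runs 21→40
A: waits 40, runs 40→57
C: waits 57, runs 57→72
F: waits 72, runs 72→86
E: waits 86, runs 86→95
G: waits 95, runs 95→97
Sum = 0+21+40+57+72+86+95 = 371.
Difference = 356 − 371 = -15.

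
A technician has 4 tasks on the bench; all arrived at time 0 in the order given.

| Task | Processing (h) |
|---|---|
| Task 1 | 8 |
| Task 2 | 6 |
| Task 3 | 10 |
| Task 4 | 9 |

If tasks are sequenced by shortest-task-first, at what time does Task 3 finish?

33

SPT (increasing processing time): Task 2 Task 1 Task 4 Task 3.
Task 2: 0→6
Task 1: 6→14
Task 4: 14→23
Task 3: 23→33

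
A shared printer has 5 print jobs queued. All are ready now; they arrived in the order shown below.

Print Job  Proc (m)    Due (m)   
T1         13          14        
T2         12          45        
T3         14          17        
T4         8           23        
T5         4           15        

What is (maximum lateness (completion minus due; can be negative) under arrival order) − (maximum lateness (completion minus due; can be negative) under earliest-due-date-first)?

FIFO (arrival order): T1 T2 T3 T4 T5.
T1: 0→13, due 14, lateness -1
T2: 13→25, due 45, lateness -20
T3: 25→39, due 17, lateness 22
T4: 39→47, due 23, lateness 24
T5: 47→51, due 15, lateness 36
Maximum = 36.
EDD (increasing due date): T1 T5 T3 T4 T2.
T1: 0→13, due 14, lateness -1
T5: 13→17, due 15, lateness 2
T3: 17→31, due 17, lateness 14
T4: 31→39, due 23, lateness 16
T2: 39→51, due 45, lateness 6
Maximum = 16.
Difference = 36 − 16 = 20.

20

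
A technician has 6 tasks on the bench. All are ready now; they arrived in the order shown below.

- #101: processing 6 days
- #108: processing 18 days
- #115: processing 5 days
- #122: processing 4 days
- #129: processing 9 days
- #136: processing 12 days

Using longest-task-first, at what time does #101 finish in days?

LPT (decreasing processing time): #108 #136 #129 #101 #115 #122.
#108: 0→18
#136: 18→30
#129: 30→39
#101: 39→45

45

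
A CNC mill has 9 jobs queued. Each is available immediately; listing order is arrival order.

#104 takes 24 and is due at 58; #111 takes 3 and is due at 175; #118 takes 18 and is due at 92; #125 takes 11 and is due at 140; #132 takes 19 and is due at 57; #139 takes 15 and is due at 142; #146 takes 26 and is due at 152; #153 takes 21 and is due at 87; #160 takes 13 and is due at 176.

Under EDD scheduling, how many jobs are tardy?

EDD (increasing due date): #132 #104 #153 #118 #125 #139 #146 #111 #160.
#132: 0→19, due 57, tardiness 0
#104: 19→43, due 58, tardiness 0
#153: 43→64, due 87, tardiness 0
#118: 64→82, due 92, tardiness 0
#125: 82→93, due 140, tardiness 0
#139: 93→108, due 142, tardiness 0
#146: 108→134, due 152, tardiness 0
#111: 134→137, due 175, tardiness 0
#160: 137→150, due 176, tardiness 0
Late jobs: 0.

0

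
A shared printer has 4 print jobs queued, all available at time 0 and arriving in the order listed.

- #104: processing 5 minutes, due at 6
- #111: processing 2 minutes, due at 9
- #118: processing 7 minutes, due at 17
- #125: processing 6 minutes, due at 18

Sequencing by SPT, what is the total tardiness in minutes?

4

SPT (increasing processing time): #111 #104 #125 #118.
#111: 0→2, due 9, tardiness 0
#104: 2→7, due 6, tardiness 1
#125: 7→13, due 18, tardiness 0
#118: 13→20, due 17, tardiness 3
Sum = 0+1+0+3 = 4.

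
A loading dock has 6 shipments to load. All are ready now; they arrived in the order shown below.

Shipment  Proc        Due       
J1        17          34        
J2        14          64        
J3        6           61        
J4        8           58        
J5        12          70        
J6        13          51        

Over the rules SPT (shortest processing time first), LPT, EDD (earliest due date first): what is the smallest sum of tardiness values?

SPT (increasing processing time): J3 J4 J5 J6 J2 J1.
J3: 0→6, due 61, tardiness 0
J4: 6→14, due 58, tardiness 0
J5: 14→26, due 70, tardiness 0
J6: 26→39, due 51, tardiness 0
J2: 39→53, due 64, tardiness 0
J1: 53→70, due 34, tardiness 36
Sum = 0+0+0+0+0+36 = 36.
LPT (decreasing processing time): J1 J2 J6 J5 J4 J3.
J1: 0→17, due 34, tardiness 0
J2: 17→31, due 64, tardiness 0
J6: 31→44, due 51, tardiness 0
J5: 44→56, due 70, tardiness 0
J4: 56→64, due 58, tardiness 6
J3: 64→70, due 61, tardiness 9
Sum = 0+0+0+0+6+9 = 15.
EDD (increasing due date): J1 J6 J4 J3 J2 J5.
J1: 0→17, due 34, tardiness 0
J6: 17→30, due 51, tardiness 0
J4: 30→38, due 58, tardiness 0
J3: 38→44, due 61, tardiness 0
J2: 44→58, due 64, tardiness 0
J5: 58→70, due 70, tardiness 0
Sum = 0+0+0+0+0+0 = 0.
SPT 36, LPT 15, EDD 0 → minimum 0.

0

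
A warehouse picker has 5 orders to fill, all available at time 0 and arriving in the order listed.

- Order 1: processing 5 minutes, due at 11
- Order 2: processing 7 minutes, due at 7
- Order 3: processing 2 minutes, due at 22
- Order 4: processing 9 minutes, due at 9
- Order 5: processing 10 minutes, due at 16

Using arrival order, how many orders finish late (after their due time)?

3

FIFO (arrival order): Order 1 Order 2 Order 3 Order 4 Order 5.
Order 1: 0→5, due 11, tardiness 0
Order 2: 5→12, due 7, tardiness 5
Order 3: 12→14, due 22, tardiness 0
Order 4: 14→23, due 9, tardiness 14
Order 5: 23→33, due 16, tardiness 17
Late orders: 3.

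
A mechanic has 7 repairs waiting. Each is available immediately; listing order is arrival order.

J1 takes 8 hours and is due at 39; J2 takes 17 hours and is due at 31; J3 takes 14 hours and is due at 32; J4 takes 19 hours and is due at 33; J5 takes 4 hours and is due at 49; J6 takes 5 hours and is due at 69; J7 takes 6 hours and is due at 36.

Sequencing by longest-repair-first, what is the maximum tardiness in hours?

LPT (decreasing processing time): J4 J2 J3 J1 J7 J6 J5.
J4: 0→19, due 33, tardiness 0
J2: 19→36, due 31, tardiness 5
J3: 36→50, due 32, tardiness 18
J1: 50→58, due 39, tardiness 19
J7: 58→64, due 36, tardiness 28
J6: 64→69, due 69, tardiness 0
J5: 69→73, due 49, tardiness 24
Maximum = 28.

28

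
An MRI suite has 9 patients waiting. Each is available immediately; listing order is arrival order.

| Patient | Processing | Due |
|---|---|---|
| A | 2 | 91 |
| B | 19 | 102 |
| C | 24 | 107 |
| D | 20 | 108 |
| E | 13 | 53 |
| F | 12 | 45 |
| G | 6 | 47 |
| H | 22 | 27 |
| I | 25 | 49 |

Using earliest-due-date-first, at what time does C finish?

EDD (increasing due date): H F G I E A B C D.
H: 0→22
F: 22→34
G: 34→40
I: 40→65
E: 65→78
A: 78→80
B: 80→99
C: 99→123

123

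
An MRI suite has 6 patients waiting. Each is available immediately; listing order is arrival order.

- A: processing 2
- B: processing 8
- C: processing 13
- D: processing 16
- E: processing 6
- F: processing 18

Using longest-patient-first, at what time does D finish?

LPT (decreasing processing time): F D C B E A.
F: 0→18
D: 18→34

34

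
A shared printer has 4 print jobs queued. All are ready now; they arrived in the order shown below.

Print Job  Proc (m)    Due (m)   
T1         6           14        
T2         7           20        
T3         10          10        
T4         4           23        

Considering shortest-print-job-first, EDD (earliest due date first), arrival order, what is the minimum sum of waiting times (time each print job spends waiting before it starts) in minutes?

31

SPT (increasing processing time): T4 T1 T2 T3.
T4: waits 0, runs 0→4
T1: waits 4, runs 4→10
T2: waits 10, runs 10→17
T3: waits 17, runs 17→27
Sum = 0+4+10+17 = 31.
EDD (increasing due date): T3 T1 T2 T4.
T3: waits 0, runs 0→10
T1: waits 10, runs 10→16
T2: waits 16, runs 16→23
T4: waits 23, runs 23→27
Sum = 0+10+16+23 = 49.
FIFO (arrival order): T1 T2 T3 T4.
T1: waits 0, runs 0→6
T2: waits 6, runs 6→13
T3: waits 13, runs 13→23
T4: waits 23, runs 23→27
Sum = 0+6+13+23 = 42.
SPT 31, EDD 49, FIFO 42 → minimum 31.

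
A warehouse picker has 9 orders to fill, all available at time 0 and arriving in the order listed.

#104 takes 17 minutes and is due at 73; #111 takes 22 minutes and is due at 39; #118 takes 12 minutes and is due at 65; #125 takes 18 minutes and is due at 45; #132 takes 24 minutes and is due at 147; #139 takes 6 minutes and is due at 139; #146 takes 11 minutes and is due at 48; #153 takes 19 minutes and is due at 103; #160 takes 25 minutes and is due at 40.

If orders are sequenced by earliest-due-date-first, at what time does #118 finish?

EDD (increasing due date): #111 #160 #125 #146 #118 #104 #153 #139 #132.
#111: 0→22
#160: 22→47
#125: 47→65
#146: 65→76
#118: 76→88

88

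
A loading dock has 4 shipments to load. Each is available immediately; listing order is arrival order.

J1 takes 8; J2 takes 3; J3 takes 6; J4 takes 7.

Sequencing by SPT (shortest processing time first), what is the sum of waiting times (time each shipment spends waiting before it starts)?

28

SPT (increasing processing time): J2 J3 J4 J1.
J2: waits 0, runs 0→3
J3: waits 3, runs 3→9
J4: waits 9, runs 9→16
J1: waits 16, runs 16→24
Sum = 0+3+9+16 = 28.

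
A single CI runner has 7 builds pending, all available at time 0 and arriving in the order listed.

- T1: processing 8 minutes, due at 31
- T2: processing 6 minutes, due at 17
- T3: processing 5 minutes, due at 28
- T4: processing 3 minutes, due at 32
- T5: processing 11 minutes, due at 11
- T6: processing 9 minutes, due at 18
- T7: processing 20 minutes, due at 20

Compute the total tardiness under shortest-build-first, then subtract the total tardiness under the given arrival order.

SPT (increasing processing time): T4 T3 T2 T1 T6 T5 T7.
T4: 0→3, due 32, tardiness 0
T3: 3→8, due 28, tardiness 0
T2: 8→14, due 17, tardiness 0
T1: 14→22, due 31, tardiness 0
T6: 22→31, due 18, tardiness 13
T5: 31→42, due 11, tardiness 31
T7: 42→62, due 20, tardiness 42
Sum = 0+0+0+0+13+31+42 = 86.
FIFO (arrival order): T1 T2 T3 T4 T5 T6 T7.
T1: 0→8, due 31, tardiness 0
T2: 8→14, due 17, tardiness 0
T3: 14→19, due 28, tardiness 0
T4: 19→22, due 32, tardiness 0
T5: 22→33, due 11, tardiness 22
T6: 33→42, due 18, tardiness 24
T7: 42→62, due 20, tardiness 42
Sum = 0+0+0+0+22+24+42 = 88.
Difference = 86 − 88 = -2.

-2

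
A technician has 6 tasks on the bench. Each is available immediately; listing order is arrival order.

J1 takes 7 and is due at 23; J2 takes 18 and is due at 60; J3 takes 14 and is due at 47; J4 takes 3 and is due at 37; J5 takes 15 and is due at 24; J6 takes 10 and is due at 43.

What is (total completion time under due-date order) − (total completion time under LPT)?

EDD (increasing due date): J1 J5 J4 J6 J3 J2.
J1: 0→7
J5: 7→22
J4: 22→25
J6: 25→35
J3: 35→49
J2: 49→67
Sum = 7+22+25+35+49+67 = 205.
LPT (decreasing processing time): J2 J5 J3 J6 J1 J4.
J2: 0→18
J5: 18→33
J3: 33→47
J6: 47→57
J1: 57→64
J4: 64→67
Sum = 18+33+47+57+64+67 = 286.
Difference = 205 − 286 = -81.

-81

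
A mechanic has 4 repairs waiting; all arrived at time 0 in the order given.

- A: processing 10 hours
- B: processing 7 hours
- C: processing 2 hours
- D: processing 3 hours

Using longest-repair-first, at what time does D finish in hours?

20

LPT (decreasing processing time): A B D C.
A: 0→10
B: 10→17
D: 17→20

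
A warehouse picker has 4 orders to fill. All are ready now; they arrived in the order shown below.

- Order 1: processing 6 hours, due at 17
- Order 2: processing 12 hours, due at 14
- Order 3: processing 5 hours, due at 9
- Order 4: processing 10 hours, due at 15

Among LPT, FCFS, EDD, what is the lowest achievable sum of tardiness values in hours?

31

LPT (decreasing processing time): Order 2 Order 4 Order 1 Order 3.
Order 2: 0→12, due 14, tardiness 0
Order 4: 12→22, due 15, tardiness 7
Order 1: 22→28, due 17, tardiness 11
Order 3: 28→33, due 9, tardiness 24
Sum = 0+7+11+24 = 42.
FIFO (arrival order): Order 1 Order 2 Order 3 Order 4.
Order 1: 0→6, due 17, tardiness 0
Order 2: 6→18, due 14, tardiness 4
Order 3: 18→23, due 9, tardiness 14
Order 4: 23→33, due 15, tardiness 18
Sum = 0+4+14+18 = 36.
EDD (increasing due date): Order 3 Order 2 Order 4 Order 1.
Order 3: 0→5, due 9, tardiness 0
Order 2: 5→17, due 14, tardiness 3
Order 4: 17→27, due 15, tardiness 12
Order 1: 27→33, due 17, tardiness 16
Sum = 0+3+12+16 = 31.
LPT 42, FIFO 36, EDD 31 → minimum 31.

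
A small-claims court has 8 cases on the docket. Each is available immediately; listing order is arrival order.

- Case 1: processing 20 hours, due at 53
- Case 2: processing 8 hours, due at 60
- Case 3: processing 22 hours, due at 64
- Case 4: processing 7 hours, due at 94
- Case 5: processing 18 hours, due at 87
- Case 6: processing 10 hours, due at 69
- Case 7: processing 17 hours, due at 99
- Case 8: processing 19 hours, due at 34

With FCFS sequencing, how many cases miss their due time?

3

FIFO (arrival order): Case 1 Case 2 Case 3 Case 4 Case 5 Case 6 Case 7 Case 8.
Case 1: 0→20, due 53, tardiness 0
Case 2: 20→28, due 60, tardiness 0
Case 3: 28→50, due 64, tardiness 0
Case 4: 50→57, due 94, tardiness 0
Case 5: 57→75, due 87, tardiness 0
Case 6: 75→85, due 69, tardiness 16
Case 7: 85→102, due 99, tardiness 3
Case 8: 102→121, due 34, tardiness 87
Late cases: 3.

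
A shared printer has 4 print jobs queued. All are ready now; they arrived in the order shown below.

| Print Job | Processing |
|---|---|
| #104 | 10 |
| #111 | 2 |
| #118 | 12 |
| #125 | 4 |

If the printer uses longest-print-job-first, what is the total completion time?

88

LPT (decreasing processing time): #118 #104 #125 #111.
#118: 0→12
#104: 12→22
#125: 22→26
#111: 26→28
Sum = 12+22+26+28 = 88.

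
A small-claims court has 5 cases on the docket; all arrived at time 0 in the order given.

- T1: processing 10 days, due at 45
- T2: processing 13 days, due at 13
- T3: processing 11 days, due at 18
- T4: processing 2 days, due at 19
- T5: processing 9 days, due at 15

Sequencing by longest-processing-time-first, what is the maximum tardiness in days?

28

LPT (decreasing processing time): T2 T3 T1 T5 T4.
T2: 0→13, due 13, tardiness 0
T3: 13→24, due 18, tardiness 6
T1: 24→34, due 45, tardiness 0
T5: 34→43, due 15, tardiness 28
T4: 43→45, due 19, tardiness 26
Maximum = 28.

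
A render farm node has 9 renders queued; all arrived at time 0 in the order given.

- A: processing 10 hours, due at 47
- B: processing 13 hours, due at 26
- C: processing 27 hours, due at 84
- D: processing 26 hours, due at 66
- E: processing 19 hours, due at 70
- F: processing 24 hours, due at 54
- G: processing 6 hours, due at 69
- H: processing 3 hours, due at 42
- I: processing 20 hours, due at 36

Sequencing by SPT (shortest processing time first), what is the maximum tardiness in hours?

64

SPT (increasing processing time): H G A B E I F D C.
H: 0→3, due 42, tardiness 0
G: 3→9, due 69, tardiness 0
A: 9→19, due 47, tardiness 0
B: 19→32, due 26, tardiness 6
E: 32→51, due 70, tardiness 0
I: 51→71, due 36, tardiness 35
F: 71→95, due 54, tardiness 41
D: 95→121, due 66, tardiness 55
C: 121→148, due 84, tardiness 64
Maximum = 64.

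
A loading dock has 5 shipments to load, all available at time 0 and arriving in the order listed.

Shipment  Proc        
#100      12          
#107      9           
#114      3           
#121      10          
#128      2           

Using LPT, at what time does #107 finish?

31

LPT (decreasing processing time): #100 #121 #107 #114 #128.
#100: 0→12
#121: 12→22
#107: 22→31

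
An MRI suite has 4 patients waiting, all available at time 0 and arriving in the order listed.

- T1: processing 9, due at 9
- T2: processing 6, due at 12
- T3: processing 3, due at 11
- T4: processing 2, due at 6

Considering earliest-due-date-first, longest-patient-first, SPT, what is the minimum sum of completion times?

EDD (increasing due date): T4 T1 T3 T2.
T4: 0→2
T1: 2→11
T3: 11→14
T2: 14→20
Sum = 2+11+14+20 = 47.
LPT (decreasing processing time): T1 T2 T3 T4.
T1: 0→9
T2: 9→15
T3: 15→18
T4: 18→20
Sum = 9+15+18+20 = 62.
SPT (increasing processing time): T4 T3 T2 T1.
T4: 0→2
T3: 2→5
T2: 5→11
T1: 11→20
Sum = 2+5+11+20 = 38.
EDD 47, LPT 62, SPT 38 → minimum 38.

38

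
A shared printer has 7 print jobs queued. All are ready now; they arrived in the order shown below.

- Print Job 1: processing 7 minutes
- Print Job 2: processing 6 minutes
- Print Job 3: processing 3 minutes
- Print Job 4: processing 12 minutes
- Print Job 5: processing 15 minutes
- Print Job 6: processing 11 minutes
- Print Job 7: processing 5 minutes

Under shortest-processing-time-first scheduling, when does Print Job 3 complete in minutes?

3

SPT (increasing processing time): Print Job 3 Print Job 7 Print Job 2 Print Job 1 Print Job 6 Print Job 4 Print Job 5.
Print Job 3: 0→3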